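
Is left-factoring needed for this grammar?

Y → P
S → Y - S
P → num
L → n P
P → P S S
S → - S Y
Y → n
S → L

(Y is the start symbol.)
No, left-factoring is not needed

Left-factoring is needed when two productions for the same non-terminal
share a common prefix on the right-hand side.

Productions for Y:
  Y → P
  Y → n
Productions for S:
  S → Y - S
  S → - S Y
  S → L
Productions for P:
  P → num
  P → P S S

No common prefixes found.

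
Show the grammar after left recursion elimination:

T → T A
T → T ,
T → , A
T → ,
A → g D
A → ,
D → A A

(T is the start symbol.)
T → , A T'
T → , T'
T' → A T'
T' → , T'
T' → ε
A → g D
A → ,
D → A A

T is directly left-recursive. The standard transformation for
  A → A α₁ | ... | A α_m | β₁ | ... | β_n
is
  A  → β₁ A' | ... | β_n A'
  A' → α₁ A' | ... | α_m A' | ε

T → , A becomes T → , A T'
T → , becomes T → , T'
T → T A becomes T' → A T'
T → T , becomes T' → , T'
Add T' → ε

Productions for other non-terminals are unchanged:
  A → g D
  A → ,
  D → A A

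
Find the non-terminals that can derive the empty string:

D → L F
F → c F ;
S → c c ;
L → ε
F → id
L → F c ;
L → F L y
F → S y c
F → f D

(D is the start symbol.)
ε-productions: L → ε
So L is immediately nullable.
No further non-terminal can be added: every production for the remaining non-terminals contains a terminal or a non-nullable non-terminal.
Nullable = { 'L' }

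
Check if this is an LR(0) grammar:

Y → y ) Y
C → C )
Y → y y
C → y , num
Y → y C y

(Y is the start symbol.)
Augment with Y' → Y and build the canonical LR(0) collection (I0 = CLOSURE({[Y' → . Y]}), then GOTO on every symbol after a dot until no new states appear). It has 11 states:
  I0: { [Y → . y ) Y], [Y → . y C y], [Y → . y y], [Y' → . Y] }  — shift
  I1: { [Y' → Y .] }  — accept
  I2: { [C → . C )], [C → . y , num], [Y → y . ) Y], [Y → y . C y], [Y → y . y] }  — shift
  I3: { [Y → . y ) Y], [Y → . y C y], [Y → . y y], [Y → y ) . Y] }  — shift
  I4: { [C → C . )], [Y → y C . y] }  — shift
  I5: { [C → y . , num], [Y → y y .] }  — shift, reduce
  I6: { [C → y , . num] }  — shift
  I7: { [C → y , num .] }  — reduce
  I8: { [C → C ) .] }  — reduce
  I9: { [Y → y C y .] }  — reduce
  I10: { [Y → y ) Y .] }  — reduce

Conflict in state I5:
  Shift-reduce conflict between [Y → y y .] and [C → y . , num]
So the grammar is NOT LR(0).

Answer: No. Shift-reduce conflict between [Y → y y .] and [C → y . , num]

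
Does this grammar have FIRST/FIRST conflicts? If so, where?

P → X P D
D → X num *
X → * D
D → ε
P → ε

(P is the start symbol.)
A FIRST/FIRST conflict occurs when two productions N → α and N → β for the same non-terminal have FIRST(α) ∩ FIRST(β) ≠ ∅ (with ε ∈ FIRST of a nullable right-hand side, so two nullable alternatives also conflict).

FIRST sets of the non-terminals at (or reachable through a nullable prefix from) the front of some alternative:
  FIRST(X) = { '*' }

Productions for P:
  P → X P D: FIRST = { '*' }
  P → ε: FIRST = { ε }
Productions for D:
  D → X num *: FIRST = { '*' }
  D → ε: FIRST = { ε }
X has only one production, so no FIRST/FIRST conflict is possible there.

All alternatives of each non-terminal have pairwise disjoint FIRST sets.

Answer: No FIRST/FIRST conflicts.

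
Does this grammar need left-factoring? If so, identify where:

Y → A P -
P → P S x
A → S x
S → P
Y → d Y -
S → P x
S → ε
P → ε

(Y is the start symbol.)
Yes, S has productions with common prefix 'P'

Left-factoring is needed when two productions for the same non-terminal
share a common prefix on the right-hand side.

Productions for Y:
  Y → A P -
  Y → d Y -
Productions for P:
  P → P S x
  P → ε
Productions for S:
  S → P
  S → P x
  S → ε

Found common prefix 'P' in productions for S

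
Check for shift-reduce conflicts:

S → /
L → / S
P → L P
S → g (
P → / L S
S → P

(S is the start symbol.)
Yes — I1: [S → / .] vs [L → . / S]

A shift-reduce conflict occurs when an LR(0) state has both:
  - a complete (reduce) item [A → α .] (dot at the end), and
  - a shift item [B → β . c γ] (dot before a terminal).

Augment with S' → S and build the canonical LR(0) collection (I0 = CLOSURE({[S' → . S]}), then GOTO on every symbol after a dot until no new states appear). It has 13 states:
  I0: { [L → . / S], [P → . / L S], [P → . L P], [S → . /], [S → . P], [S → . g (], [S' → . S] }  — shift
  I1: { [L → . / S], [L → / . S], [P → . / L S], [P → . L P], [P → / . L S], [S → . /], [S → . P], [S → . g (], [S → / .] }  — shift, reduce
  I2: { [L → . / S], [P → . / L S], [P → . L P], [P → L . P] }  — shift
  I3: { [S → P .] }  — reduce
  I4: { [S' → S .] }  — accept
  I5: { [S → g . (] }  — shift
  I6: { [S → g ( .] }  — reduce
  I7: { [L → . / S], [L → / . S], [P → . / L S], [P → . L P], [P → / . L S], [S → . /], [S → . P], [S → . g (] }  — shift
  I8: { [P → L P .] }  — reduce
  I9: { [L → . / S], [P → . / L S], [P → . L P], [P → / L . S], [P → L . P], [S → . /], [S → . P], [S → . g (] }  — shift
  I10: { [L → / S .] }  — reduce
  I11: { [P → L P .], [S → P .] }  — 2 reduces
  I12: { [P → / L S .] }  — reduce

I1 contains reduce item [S → / .] and shift items [L → . / S], [P → . / L S], [S → . /], [S → . g (] — shift-reduce conflict.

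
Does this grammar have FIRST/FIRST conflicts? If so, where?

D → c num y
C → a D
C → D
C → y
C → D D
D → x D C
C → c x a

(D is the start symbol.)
Yes. C → D / C → D D on { 'c', 'x' }; C → D / C → c x a on { 'c' }; C → D D / C → c x a on { 'c' }

A FIRST/FIRST conflict occurs when two productions N → α and N → β for the same non-terminal have FIRST(α) ∩ FIRST(β) ≠ ∅ (with ε ∈ FIRST of a nullable right-hand side, so two nullable alternatives also conflict).

FIRST sets of the non-terminals at (or reachable through a nullable prefix from) the front of some alternative:
  FIRST(D) = { 'c', 'x' }

Productions for D:
  D → c num y: FIRST = { 'c' }
  D → x D C: FIRST = { 'x' }
Productions for C:
  C → a D: FIRST = { 'a' }
  C → D: FIRST = { 'c', 'x' }
  C → y: FIRST = { 'y' }
  C → D D: FIRST = { 'c', 'x' }
  C → c x a: FIRST = { 'c' }

Conflict for C: C → D and C → D D
  Overlap: { 'c', 'x' }
Conflict for C: C → D and C → c x a
  Overlap: { 'c' }
Conflict for C: C → D D and C → c x a
  Overlap: { 'c' }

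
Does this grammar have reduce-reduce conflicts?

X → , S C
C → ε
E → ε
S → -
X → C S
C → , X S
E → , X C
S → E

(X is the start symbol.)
Yes — I1: [C → .] vs [E → .]; I13: [C → .] vs [E → .]; I16: [C → .] vs [E → .]

Augment with X' → X and build the canonical LR(0) collection (I0 = CLOSURE({[X' → . X]}), then GOTO on every symbol after a dot until no new states appear). It has 18 states:
  I0: { [C → . , X S], [C → .], [X → . , S C], [X → . C S], [X' → . X] }  — shift, reduce
  I1: { [C → , . X S], [C → . , X S], [C → .], [E → . , X C], [E → .], [S → . -], [S → . E], [X → , . S C], [X → . , S C], [X → . C S] }  — shift, 2 reduces
  I2: { [E → . , X C], [E → .], [S → . -], [S → . E], [X → C . S] }  — shift, reduce
  I3: { [X' → X .] }  — accept
  I4: { [C → . , X S], [C → .], [E → , . X C], [X → . , S C], [X → . C S] }  — shift, reduce
  I5: { [S → - .] }  — reduce
  I6: { [S → E .] }  — reduce
  I7: { [X → C S .] }  — reduce
  I8: { [C → . , X S], [C → .], [E → , X . C] }  — shift, reduce
  I9: { [C → , . X S], [C → . , X S], [C → .], [X → . , S C], [X → . C S] }  — shift, reduce
  I10: { [E → , X C .] }  — reduce
  I11: { [C → , X . S], [E → . , X C], [E → .], [S → . -], [S → . E] }  — shift, reduce
  I12: { [C → , X S .] }  — reduce
  I13: { [C → , . X S], [C → . , X S], [C → .], [E → , . X C], [E → . , X C], [E → .], [S → . -], [S → . E], [X → , . S C], [X → . , S C], [X → . C S] }  — shift, 2 reduces
  I14: { [C → . , X S], [C → .], [X → , S . C] }  — shift, reduce
  I15: { [X → , S C .] }  — reduce
  I16: { [C → , X . S], [C → . , X S], [C → .], [E → , X . C], [E → . , X C], [E → .], [S → . -], [S → . E] }  — shift, 2 reduces
  I17: { [C → , . X S], [C → . , X S], [C → .], [E → , . X C], [X → . , S C], [X → . C S] }  — shift, reduce

I1 contains complete items [C → .], [E → .] — reduce-reduce conflict.
I13 contains complete items [C → .], [E → .] — reduce-reduce conflict.
I16 contains complete items [C → .], [E → .] — reduce-reduce conflict.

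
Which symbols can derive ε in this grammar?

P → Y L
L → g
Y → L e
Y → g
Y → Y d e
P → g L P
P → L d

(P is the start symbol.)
A non-terminal is nullable if it can derive ε (the empty string): either it has an ε-production, or it has a production whose right-hand side consists entirely of nullable non-terminals.

There are no ε-productions, so no non-terminal can derive ε.
No non-terminals are nullable.

Answer: None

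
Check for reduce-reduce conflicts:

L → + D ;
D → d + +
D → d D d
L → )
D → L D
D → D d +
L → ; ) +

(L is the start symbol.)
No reduce-reduce conflicts

Augment with L' → L and build the canonical LR(0) collection (I0 = CLOSURE({[L' → . L]}), then GOTO on every symbol after a dot until no new states appear). It has 18 states:
  I0: { [L → . )], [L → . + D ;], [L → . ; ) +], [L' → . L] }  — shift
  I1: { [L → ) .] }  — reduce
  I2: { [D → . D d +], [D → . L D], [D → . d + +], [D → . d D d], [L → + . D ;], [L → . )], [L → . + D ;], [L → . ; ) +] }  — shift
  I3: { [L → ; . ) +] }  — shift
  I4: { [L' → L .] }  — accept
  I5: { [L → ; ) . +] }  — shift
  I6: { [L → ; ) + .] }  — reduce
  I7: { [D → D . d +], [L → + D . ;] }  — shift
  I8: { [D → . D d +], [D → . L D], [D → . d + +], [D → . d D d], [D → L . D], [L → . )], [L → . + D ;], [L → . ; ) +] }  — shift
  I9: { [D → . D d +], [D → . L D], [D → . d + +], [D → . d D d], [D → d . + +], [D → d . D d], [L → . )], [L → . + D ;], [L → . ; ) +] }  — shift
  I10: { [D → . D d +], [D → . L D], [D → . d + +], [D → . d D d], [D → d + . +], [L → + . D ;], [L → . )], [L → . + D ;], [L → . ; ) +] }  — shift
  I11: { [D → D . d +], [D → d D . d] }  — shift
  I12: { [D → D d . +], [D → d D d .] }  — shift, reduce
  I13: { [D → D d + .] }  — reduce
  I14: { [D → . D d +], [D → . L D], [D → . d + +], [D → . d D d], [D → d + + .], [L → + . D ;], [L → . )], [L → . + D ;], [L → . ; ) +] }  — shift, reduce
  I15: { [D → D . d +], [D → L D .] }  — shift, reduce
  I16: { [D → D d . +] }  — shift
  I17: { [L → + D ; .] }  — reduce

No state contains more than one complete item.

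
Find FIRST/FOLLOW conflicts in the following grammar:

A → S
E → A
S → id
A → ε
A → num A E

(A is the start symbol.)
Yes. A → S with FOLLOW(A) on { 'id' }; A → num A E with FOLLOW(A) on { 'num' }

Nullable non-terminals: A, E.
FIRST sets used below: FIRST(S) = { 'id' }

A: nullable alternative(s) A → ε; FOLLOW(A) = { $, 'id', 'num' }
  A → S: FIRST \ {ε} = { 'id' } — overlaps FOLLOW(A) on { 'id' }: CONFLICT
  A → ε: FIRST \ {ε} = { } — this is the only nullable alternative, skip
  A → num A E: FIRST \ {ε} = { 'num' } — overlaps FOLLOW(A) on { 'num' }: CONFLICT
E has a nullable alternative but only one production, so nothing to check.

S has no nullable alternative, so no FIRST/FOLLOW check is needed there.

So the grammar has 2 FIRST/FOLLOW conflicts (marked CONFLICT above).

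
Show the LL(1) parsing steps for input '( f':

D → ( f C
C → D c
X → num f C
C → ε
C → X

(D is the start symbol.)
LL(1) parsing maintains a stack (initially the start symbol over $) and the input. At each step: if the stack top is a terminal, match it against the current input token; if it is a non-terminal N, replace it with the RHS of M[N, lookahead] (the unique production whose predict set contains the lookahead).

Stack is shown with the top on the left.

Stack    Input  Action
----------------------
D $      ( f $  output D → ( f C
( f C $  ( f $  match '('
f C $    f $    match 'f'
C $      $      output C → ε
$        $      accept

The string is accepted.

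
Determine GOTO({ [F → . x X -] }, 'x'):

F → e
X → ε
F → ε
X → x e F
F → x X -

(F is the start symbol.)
{ [F → x . X -], [X → . x e F], [X → .] }

GOTO(I, 'x') = CLOSURE({ [A → αX.β] : [A → α.Xβ] ∈ I, X = 'x' })

Items with dot before 'x', with the dot advanced:
  [F → . x X -] → [F → x . X -]
Closure of the advanced items:
  [F → x . X -] has the dot before X: add [X → .], [X → . x e F]

GOTO = { [F → x . X -], [X → . x e F], [X → .] }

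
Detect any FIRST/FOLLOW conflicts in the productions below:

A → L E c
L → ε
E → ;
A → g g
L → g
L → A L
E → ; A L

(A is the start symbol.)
Yes. L → A L with FOLLOW(L) on { ';' }

Nullable non-terminals: L.
FIRST sets used below: FIRST(A) = { ';', 'g' }

L: nullable alternative(s) L → ε; FOLLOW(L) = { ';', 'c' }
  L → ε: FIRST \ {ε} = { } — this is the only nullable alternative, skip
  L → g: FIRST \ {ε} = { 'g' } — disjoint from FOLLOW(L)
  L → A L: FIRST \ {ε} = { ';', 'g' } — overlaps FOLLOW(L) on { ';' }: CONFLICT

A, E have no nullable alternative, so no FIRST/FOLLOW check is needed there.

So the grammar has 1 FIRST/FOLLOW conflict (marked CONFLICT above).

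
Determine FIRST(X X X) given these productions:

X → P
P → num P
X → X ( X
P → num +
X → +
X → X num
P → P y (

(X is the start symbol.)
FIRST sets of the non-terminals involved (from the grammar, by fixed-point iteration):
  FIRST(X) = { '+', 'num' }

To compute FIRST(X X X), process the symbols left to right:
Symbol X is a non-terminal. Add FIRST(X) \ {ε} = { '+', 'num' }
X is not nullable (ε ∉ FIRST(X)), so stop here.
FIRST(X X X) = { '+', 'num' }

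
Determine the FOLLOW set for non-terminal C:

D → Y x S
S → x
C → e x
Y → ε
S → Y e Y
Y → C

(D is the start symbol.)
{ $, 'e', 'x' }

To compute FOLLOW(C), find every occurrence of C on a right-hand side N → α C β: add FIRST(β) \ {ε}, and if β is empty or nullable also add FOLLOW(N). Iterate to a fixed point.

In Y → C: C is at the end, add FOLLOW(Y)

The FOLLOW sets referred to above (computed the same way, to a fixed point):
  FOLLOW(Y) = { $, 'e', 'x' }

Taking the union: FOLLOW(C) = { $, 'e', 'x' }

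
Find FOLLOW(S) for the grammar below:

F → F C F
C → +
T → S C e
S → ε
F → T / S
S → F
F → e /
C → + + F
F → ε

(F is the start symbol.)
{ $, '+', 'e' }

To compute FOLLOW(S), find every occurrence of S on a right-hand side N → α S β: add FIRST(β) \ {ε}, and if β is empty or nullable also add FOLLOW(N). Iterate to a fixed point.

In T → S C e: S is followed by C e, add FIRST(C e) \ {ε} = { '+' }
In F → T / S: S is at the end, add FOLLOW(F)

The FOLLOW sets referred to above (computed the same way, to a fixed point):
  FOLLOW(F) = { $, '+', 'e' }

Taking the union: FOLLOW(S) = { $, '+', 'e' }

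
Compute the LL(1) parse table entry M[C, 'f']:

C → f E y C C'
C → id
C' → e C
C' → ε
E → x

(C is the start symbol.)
To find M[C, 'f'], we find productions for C where 'f' is in the predict set (PREDICT(N → α) = (FIRST(α) \ {ε}) ∪ (FOLLOW(N) if α ⇒* ε)).

C → f E y C C': PREDICT = { 'f' }
  'f' is in predict set, so this production goes in M[C, 'f']
C → id: PREDICT = { 'id' }

M[C, 'f'] = C → f E y C C'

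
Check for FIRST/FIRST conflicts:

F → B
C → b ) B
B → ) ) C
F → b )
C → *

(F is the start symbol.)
No FIRST/FIRST conflicts.

A FIRST/FIRST conflict occurs when two productions N → α and N → β for the same non-terminal have FIRST(α) ∩ FIRST(β) ≠ ∅ (with ε ∈ FIRST of a nullable right-hand side, so two nullable alternatives also conflict).

FIRST sets of the non-terminals at (or reachable through a nullable prefix from) the front of some alternative:
  FIRST(B) = { ')' }

Productions for F:
  F → B: FIRST = { ')' }
  F → b ): FIRST = { 'b' }
Productions for C:
  C → b ) B: FIRST = { 'b' }
  C → *: FIRST = { '*' }
B has only one production, so no FIRST/FIRST conflict is possible there.

All alternatives of each non-terminal have pairwise disjoint FIRST sets.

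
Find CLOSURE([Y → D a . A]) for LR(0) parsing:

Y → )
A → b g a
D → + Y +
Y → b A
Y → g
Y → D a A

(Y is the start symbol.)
Start with: [Y → D a . A]
  [Y → D a . A] has the dot before A: add [A → . b g a]
No further items can be added.

CLOSURE = { [A → . b g a], [Y → D a . A] }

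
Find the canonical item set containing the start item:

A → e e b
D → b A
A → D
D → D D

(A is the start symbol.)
First, augment the grammar with A' → A
I₀ = CLOSURE({ [A' → . A] }):
  [A' → . A] has the dot before A: add [A → . e e b], [A → . D]
  [A → . D] has the dot before D: add [D → . b A], [D → . D D]
No further items can be added.

I₀ = { [A → . D], [A → . e e b], [A' → . A], [D → . D D], [D → . b A] }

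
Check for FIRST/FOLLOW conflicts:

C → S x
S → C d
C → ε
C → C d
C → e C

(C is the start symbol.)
Yes. C → S x with FOLLOW(C) on { 'd' }; C → C d with FOLLOW(C) on { 'd' }

A FIRST/FOLLOW conflict occurs when a non-terminal N has a nullable alternative N → β (β ⇒* ε) and another alternative N → α with FIRST(α) ∩ FOLLOW(N) ≠ ∅: on such a lookahead the parser cannot decide between expanding α and letting N vanish via β.

Nullable non-terminals: C.
FIRST sets used below: FIRST(S) = { 'd', 'e' }, FIRST(C) = { 'd', 'e', ε }

C: nullable alternative(s) C → ε; FOLLOW(C) = { $, 'd' }
  C → S x: FIRST \ {ε} = { 'd', 'e' } — overlaps FOLLOW(C) on { 'd' }: CONFLICT
  C → ε: FIRST \ {ε} = { } — this is the only nullable alternative, skip
  C → C d: FIRST \ {ε} = { 'd', 'e' } — overlaps FOLLOW(C) on { 'd' }: CONFLICT
  C → e C: FIRST \ {ε} = { 'e' } — disjoint from FOLLOW(C)

S has no nullable alternative, so no FIRST/FOLLOW check is needed there.

So the grammar has 2 FIRST/FOLLOW conflicts (marked CONFLICT above).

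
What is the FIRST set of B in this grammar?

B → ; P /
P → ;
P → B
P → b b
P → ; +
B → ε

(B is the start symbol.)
To compute FIRST(B), examine every production with B on the left-hand side, reading each right-hand side left to right until a non-nullable symbol is reached.

From B → ; P /:
  - ';' is a terminal: add ';' and stop
From B → ε:
  - ε-production, so ε ∈ FIRST(B)

Collecting: FIRST(B) = { ';', ε }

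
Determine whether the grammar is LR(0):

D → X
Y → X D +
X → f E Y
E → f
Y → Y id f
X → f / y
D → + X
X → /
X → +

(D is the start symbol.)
Augment with D' → D and build the canonical LR(0) collection (I0 = CLOSURE({[D' → . D]}), then GOTO on every symbol after a dot until no new states appear). It has 18 states:
  I0: { [D → . + X], [D → . X], [D' → . D], [X → . +], [X → . /], [X → . f / y], [X → . f E Y] }  — shift
  I1: { [D → + . X], [X → + .], [X → . +], [X → . /], [X → . f / y], [X → . f E Y] }  — shift, reduce
  I2: { [X → / .] }  — reduce
  I3: { [D' → D .] }  — accept
  I4: { [D → X .] }  — reduce
  I5: { [E → . f], [X → f . / y], [X → f . E Y] }  — shift
  I6: { [X → f / . y] }  — shift
  I7: { [X → . +], [X → . /], [X → . f / y], [X → . f E Y], [X → f E . Y], [Y → . X D +], [Y → . Y id f] }  — shift
  I8: { [E → f .] }  — reduce
  I9: { [X → + .] }  — reduce
  I10: { [D → . + X], [D → . X], [X → . +], [X → . /], [X → . f / y], [X → . f E Y], [Y → X . D +] }  — shift
  I11: { [X → f E Y .], [Y → Y . id f] }  — shift, reduce
  I12: { [Y → Y id . f] }  — shift
  I13: { [Y → Y id f .] }  — reduce
  I14: { [Y → X D . +] }  — shift
  I15: { [Y → X D + .] }  — reduce
  I16: { [X → f / y .] }  — reduce
  I17: { [D → + X .] }  — reduce

Conflict in state I1:
  Shift-reduce conflict between [X → + .] and [X → . +]
So the grammar is NOT LR(0).

Answer: No. Shift-reduce conflict between [X → + .] and [X → . +]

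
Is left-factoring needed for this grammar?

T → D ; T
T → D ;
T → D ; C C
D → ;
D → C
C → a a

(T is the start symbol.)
Yes, T has productions with common prefix 'D ;'

Left-factoring is needed when two productions for the same non-terminal
share a common prefix on the right-hand side.

Productions for T:
  T → D ; T
  T → D ;
  T → D ; C C
Productions for D:
  D → ;
  D → C

Found common prefix 'D ;' in productions for T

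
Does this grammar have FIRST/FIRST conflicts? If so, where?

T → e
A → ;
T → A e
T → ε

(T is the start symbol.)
FIRST sets of the non-terminals at (or reachable through a nullable prefix from) the front of some alternative:
  FIRST(A) = { ';' }

Productions for T:
  T → e: FIRST = { 'e' }
  T → A e: FIRST = { ';' }
  T → ε: FIRST = { ε }
A has only one production, so no FIRST/FIRST conflict is possible there.

All alternatives of each non-terminal have pairwise disjoint FIRST sets.

Answer: No FIRST/FIRST conflicts.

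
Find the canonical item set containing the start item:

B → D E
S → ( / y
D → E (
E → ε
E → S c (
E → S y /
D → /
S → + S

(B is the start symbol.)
{ [B → . D E], [B' → . B], [D → . /], [D → . E (], [E → . S c (], [E → . S y /], [E → .], [S → . ( / y], [S → . + S] }

First, augment the grammar with B' → B
I₀ = CLOSURE({ [B' → . B] }):
  [B' → . B] has the dot before B: add [B → . D E]
  [B → . D E] has the dot before D: add [D → . E (], [D → . /]
  [D → . E (] has the dot before E: add [E → .], [E → . S c (], [E → . S y /]
  [E → . S c (] has the dot before S: add [S → . ( / y], [S → . + S]
No further items can be added.

I₀ = { [B → . D E], [B' → . B], [D → . /], [D → . E (], [E → . S c (], [E → . S y /], [E → .], [S → . ( / y], [S → . + S] }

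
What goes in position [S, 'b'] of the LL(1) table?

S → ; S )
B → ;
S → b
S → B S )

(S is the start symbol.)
To find M[S, 'b'], we find productions for S where 'b' is in the predict set (PREDICT(N → α) = (FIRST(α) \ {ε}) ∪ (FOLLOW(N) if α ⇒* ε)).

Relevant sets:
  FIRST(B) = { ';' }

S → ; S ): PREDICT = { ';' }
S → b: PREDICT = { 'b' }
  'b' is in predict set, so this production goes in M[S, 'b']
S → B S ): PREDICT = { ';' }

M[S, 'b'] = S → b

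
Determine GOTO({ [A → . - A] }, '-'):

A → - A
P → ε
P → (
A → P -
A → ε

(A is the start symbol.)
{ [A → - . A], [A → . - A], [A → . P -], [A → .], [P → . (], [P → .] }

GOTO(I, '-') = CLOSURE({ [A → αX.β] : [A → α.Xβ] ∈ I, X = '-' })

Items with dot before '-', with the dot advanced:
  [A → . - A] → [A → - . A]
Closure of the advanced items:
  [A → - . A] has the dot before A: add [A → . - A], [A → . P -], [A → .]
  [A → . P -] has the dot before P: add [P → .], [P → . (]

GOTO = { [A → - . A], [A → . - A], [A → . P -], [A → .], [P → . (], [P → .] }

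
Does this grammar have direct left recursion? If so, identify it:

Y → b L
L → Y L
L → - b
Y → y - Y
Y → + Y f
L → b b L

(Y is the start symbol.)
No direct left recursion

Direct left recursion occurs when N → N α for some non-terminal N (the right-hand side begins with the left-hand side itself).

Y → b L: starts with b
L → Y L: starts with Y
L → - b: starts with '-'
Y → y - Y: starts with y
Y → + Y f: starts with '+'
L → b b L: starts with b

No direct left recursion found.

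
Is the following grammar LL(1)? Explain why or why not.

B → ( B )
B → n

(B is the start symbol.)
Yes, the grammar is LL(1).

A grammar is LL(1) if for each non-terminal N with multiple productions, the predict sets of those productions are pairwise disjoint, where PREDICT(N → α) = (FIRST(α) \ {ε}) ∪ (FOLLOW(N) if α ⇒* ε).

For B:
  PREDICT(B → '(' B ')') = { '(' }
  PREDICT(B → n) = { 'n' }

All predict sets are disjoint. The grammar IS LL(1).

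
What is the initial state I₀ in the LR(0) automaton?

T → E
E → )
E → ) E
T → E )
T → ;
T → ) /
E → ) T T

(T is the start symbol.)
First, augment the grammar with T' → T
I₀ = CLOSURE({ [T' → . T] }):
  [T' → . T] has the dot before T: add [T → . E], [T → . E )], [T → . ;], [T → . ) /]
  [T → . E] has the dot before E: add [E → . )], [E → . ) E], [E → . ) T T]
No further items can be added.

I₀ = { [E → . ) E], [E → . ) T T], [E → . )], [T → . ) /], [T → . ;], [T → . E )], [T → . E], [T' → . T] }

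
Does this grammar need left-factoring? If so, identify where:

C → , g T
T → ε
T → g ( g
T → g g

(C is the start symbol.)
Yes, T has productions with common prefix 'g'

Left-factoring is needed when two productions for the same non-terminal
share a common prefix on the right-hand side.

Productions for T:
  T → ε
  T → g ( g
  T → g g

Found common prefix 'g' in productions for T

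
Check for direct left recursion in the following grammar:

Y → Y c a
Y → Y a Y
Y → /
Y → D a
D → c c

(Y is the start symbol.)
Yes, Y is left-recursive

Direct left recursion occurs when N → N α for some non-terminal N (the right-hand side begins with the left-hand side itself).

Y → Y c a: LEFT RECURSIVE (starts with Y)
Y → Y a Y: LEFT RECURSIVE (starts with Y)
Y → /: starts with '/'
Y → D a: starts with D
D → c c: starts with c

The grammar has direct left recursion on: Y.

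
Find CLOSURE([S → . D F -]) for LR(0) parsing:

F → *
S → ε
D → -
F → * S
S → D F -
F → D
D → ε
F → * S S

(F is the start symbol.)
Start with: [S → . D F -]
  [S → . D F -] has the dot before D: add [D → . -], [D → .]
No further items can be added.

CLOSURE = { [D → . -], [D → .], [S → . D F -] }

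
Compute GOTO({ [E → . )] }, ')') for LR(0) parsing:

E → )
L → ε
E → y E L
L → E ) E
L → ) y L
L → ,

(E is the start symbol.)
{ [E → ) .] }

GOTO(I, ')') = CLOSURE({ [A → αX.β] : [A → α.Xβ] ∈ I, X = ')' })

Items with dot before ')', with the dot advanced:
  [E → . )] → [E → ) .]
Closure adds nothing (no advanced item has the dot before a non-terminal).

GOTO = { [E → ) .] }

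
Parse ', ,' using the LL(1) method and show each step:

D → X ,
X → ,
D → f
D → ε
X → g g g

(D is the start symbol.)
Stack is shown with the top on the left.

Stack  Input  Action
--------------------
D $    , , $  output D → X ,
X , $  , , $  output X → ,
, , $  , , $  match ','
, $    , $    match ','
$      $      accept

The string is accepted.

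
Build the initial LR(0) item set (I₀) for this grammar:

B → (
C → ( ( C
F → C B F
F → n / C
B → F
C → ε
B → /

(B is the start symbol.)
{ [B → . (], [B → . /], [B → . F], [B' → . B], [C → . ( ( C], [C → .], [F → . C B F], [F → . n / C] }

First, augment the grammar with B' → B
I₀ = CLOSURE({ [B' → . B] }):
  [B' → . B] has the dot before B: add [B → . (], [B → . F], [B → . /]
  [B → . F] has the dot before F: add [F → . C B F], [F → . n / C]
  [F → . C B F] has the dot before C: add [C → . ( ( C], [C → .]
No further items can be added.

I₀ = { [B → . (], [B → . /], [B → . F], [B' → . B], [C → . ( ( C], [C → .], [F → . C B F], [F → . n / C] }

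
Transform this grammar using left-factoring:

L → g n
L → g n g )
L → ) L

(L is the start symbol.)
L → g n L'
L' → ε
L' → g )
L → ) L

Left-factoring transforms A → αβ₁ | αβ₂ into A → αA' and A' → β₁ | β₂
(α is the longest common prefix among the alternatives). Repeat until
no nonterminal has two alternatives with a common prefix.

Round 1: L has alternatives sharing prefix 'g n'. Introduce L': L → g n L'
  Add: L' → ε
  Add: L' → g )

No remaining common prefixes — done.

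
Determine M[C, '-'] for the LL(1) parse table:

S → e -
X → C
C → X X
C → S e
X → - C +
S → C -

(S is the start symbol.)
C → X X, C → S e

To find M[C, '-'], we find productions for C where '-' is in the predict set (PREDICT(N → α) = (FIRST(α) \ {ε}) ∪ (FOLLOW(N) if α ⇒* ε)).

Relevant sets:
  FIRST(X) = { '-', 'e' }
  FIRST(S) = { '-', 'e' }

C → X X: PREDICT = { '-', 'e' }
  '-' is in predict set, so this production goes in M[C, '-']
C → S e: PREDICT = { '-', 'e' }
  '-' is in predict set, so this production goes in M[C, '-']

M[C, '-'] = C → X X, C → S e  (a multiply-defined cell — the grammar is not LL(1))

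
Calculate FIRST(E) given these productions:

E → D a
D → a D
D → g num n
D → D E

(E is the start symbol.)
{ 'a', 'g' }

FIRST sets of the other non-terminals involved (by the same procedure, iterated to a fixed point):
  FIRST(D) = { 'a', 'g' }

From E → D a:
  - D is a non-terminal: add FIRST(D) \ {ε} = { 'a', 'g' }
    D is not nullable, so stop

Collecting: FIRST(E) = { 'a', 'g' }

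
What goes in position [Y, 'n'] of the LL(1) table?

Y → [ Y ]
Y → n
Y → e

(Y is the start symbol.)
To find M[Y, 'n'], we find productions for Y where 'n' is in the predict set (PREDICT(N → α) = (FIRST(α) \ {ε}) ∪ (FOLLOW(N) if α ⇒* ε)).

Y → [ Y ]: PREDICT = { '[' }
Y → n: PREDICT = { 'n' }
  'n' is in predict set, so this production goes in M[Y, 'n']
Y → e: PREDICT = { 'e' }

M[Y, 'n'] = Y → n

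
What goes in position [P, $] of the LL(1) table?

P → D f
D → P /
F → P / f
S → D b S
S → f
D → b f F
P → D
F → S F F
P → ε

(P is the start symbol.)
P → ε

To find M[P, $], we find productions for P where $ is in the predict set (PREDICT(N → α) = (FIRST(α) \ {ε}) ∪ (FOLLOW(N) if α ⇒* ε)).

Relevant sets:
  FIRST(D) = { '/', 'b' }
  FOLLOW(P) = { $, '/' }

P → D f: PREDICT = { '/', 'b' }
P → D: PREDICT = { '/', 'b' }
P → ε: PREDICT = { $, '/' }
  $ is in predict set, so this production goes in M[P, $]

M[P, $] = P → ε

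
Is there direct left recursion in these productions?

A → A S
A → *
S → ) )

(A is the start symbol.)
Direct left recursion occurs when N → N α for some non-terminal N (the right-hand side begins with the left-hand side itself).

A → A S: LEFT RECURSIVE (starts with A)
A → *: starts with '*'
S → ) ): starts with ')'

The grammar has direct left recursion on: A.

Answer: Yes, A is left-recursive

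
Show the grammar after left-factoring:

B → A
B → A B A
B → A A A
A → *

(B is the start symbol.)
Left-factoring transforms A → αβ₁ | αβ₂ into A → αA' and A' → β₁ | β₂
(α is the longest common prefix among the alternatives). Repeat until
no nonterminal has two alternatives with a common prefix.

Round 1: B has alternatives sharing prefix 'A'. Introduce B': B → A B'
  Add: B' → ε
  Add: B' → B A
  Add: B' → A A

No remaining common prefixes — done.

Resulting grammar:
B → A B'
B' → ε
B' → B A
B' → A A
A → *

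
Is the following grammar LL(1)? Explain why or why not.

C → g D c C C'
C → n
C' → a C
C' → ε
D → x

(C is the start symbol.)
Relevant sets:
  FOLLOW(C') = { $, 'a' }

For C:
  PREDICT(C → g D c C C') = { 'g' }
  PREDICT(C → n) = { 'n' }
For C':
  PREDICT(C' → a C) = { 'a' }
  PREDICT(C' → ε) = { $, 'a' }
D has a single production, so nothing to check there.

Conflict found: Predict set conflict for C': { 'a' }
The grammar is NOT LL(1).

Answer: No. Predict set conflict for C': { 'a' }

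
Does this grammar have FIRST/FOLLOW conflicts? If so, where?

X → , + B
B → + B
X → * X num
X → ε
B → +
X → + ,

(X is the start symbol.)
A FIRST/FOLLOW conflict occurs when a non-terminal N has a nullable alternative N → β (β ⇒* ε) and another alternative N → α with FIRST(α) ∩ FOLLOW(N) ≠ ∅: on such a lookahead the parser cannot decide between expanding α and letting N vanish via β.

Nullable non-terminals: X.

X: nullable alternative(s) X → ε; FOLLOW(X) = { $, 'num' }
  X → , + B: FIRST \ {ε} = { ',' } — disjoint from FOLLOW(X)
  X → * X num: FIRST \ {ε} = { '*' } — disjoint from FOLLOW(X)
  X → ε: FIRST \ {ε} = { } — this is the only nullable alternative, skip
  X → + ,: FIRST \ {ε} = { '+' } — disjoint from FOLLOW(X)

B has no nullable alternative, so no FIRST/FOLLOW check is needed there.

No FIRST/FOLLOW conflicts found.

Answer: No FIRST/FOLLOW conflicts.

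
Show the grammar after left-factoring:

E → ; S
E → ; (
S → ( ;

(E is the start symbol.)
Left-factoring transforms A → αβ₁ | αβ₂ into A → αA' and A' → β₁ | β₂
(α is the longest common prefix among the alternatives). Repeat until
no nonterminal has two alternatives with a common prefix.

Round 1: E has alternatives sharing prefix ';'. Introduce E': E → ; E'
  Add: E' → S
  Add: E' → (

No remaining common prefixes — done.

Resulting grammar:
E → ; E'
E' → S
E' → (
S → ( ;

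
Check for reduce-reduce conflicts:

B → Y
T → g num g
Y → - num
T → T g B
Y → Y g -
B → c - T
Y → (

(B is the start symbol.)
A reduce-reduce conflict occurs when an LR(0) state has two complete items [A → α .] and [B → β .] — both call for a reduction, and with no lookahead the parser cannot choose between them.

Augment with B' → B and build the canonical LR(0) collection (I0 = CLOSURE({[B' → . B]}), then GOTO on every symbol after a dot until no new states appear). It has 16 states:
  I0: { [B → . Y], [B → . c - T], [B' → . B], [Y → . (], [Y → . - num], [Y → . Y g -] }  — shift
  I1: { [Y → ( .] }  — reduce
  I2: { [Y → - . num] }  — shift
  I3: { [B' → B .] }  — accept
  I4: { [B → Y .], [Y → Y . g -] }  — shift, reduce
  I5: { [B → c . - T] }  — shift
  I6: { [B → c - . T], [T → . T g B], [T → . g num g] }  — shift
  I7: { [B → c - T .], [T → T . g B] }  — shift, reduce
  I8: { [T → g . num g] }  — shift
  I9: { [T → g num . g] }  — shift
  I10: { [T → g num g .] }  — reduce
  I11: { [B → . Y], [B → . c - T], [T → T g . B], [Y → . (], [Y → . - num], [Y → . Y g -] }  — shift
  I12: { [T → T g B .] }  — reduce
  I13: { [Y → Y g . -] }  — shift
  I14: { [Y → Y g - .] }  — reduce
  I15: { [Y → - num .] }  — reduce

No state contains more than one complete item.

Answer: No reduce-reduce conflicts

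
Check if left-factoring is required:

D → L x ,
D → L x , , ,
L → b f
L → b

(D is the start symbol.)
Left-factoring is needed when two productions for the same non-terminal
share a common prefix on the right-hand side.

Productions for D:
  D → L x ,
  D → L x , , ,
Productions for L:
  L → b f
  L → b

Found common prefix 'L x ,' in productions for D
Found common prefix 'b' in productions for L

Answer: Yes, D has productions with common prefix 'L x ,'; L has productions with common prefix 'b'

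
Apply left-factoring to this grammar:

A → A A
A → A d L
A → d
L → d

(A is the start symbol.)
A → A A'
A' → A
A' → d L
A → d
L → d

Left-factoring transforms A → αβ₁ | αβ₂ into A → αA' and A' → β₁ | β₂
(α is the longest common prefix among the alternatives). Repeat until
no nonterminal has two alternatives with a common prefix.

Round 1: A has alternatives sharing prefix 'A'. Introduce A': A → A A'
  Add: A' → A
  Add: A' → d L

No remaining common prefixes — done.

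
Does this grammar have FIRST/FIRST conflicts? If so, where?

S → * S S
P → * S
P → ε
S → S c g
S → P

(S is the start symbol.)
Yes. S → '*' S S / S → S c g on { '*' }; S → '*' S S / S → P on { '*' }; S → S c g / S → P on { '*' }

A FIRST/FIRST conflict occurs when two productions N → α and N → β for the same non-terminal have FIRST(α) ∩ FIRST(β) ≠ ∅ (with ε ∈ FIRST of a nullable right-hand side, so two nullable alternatives also conflict).

FIRST sets of the non-terminals at (or reachable through a nullable prefix from) the front of some alternative:
  FIRST(S) = { '*', 'c', ε }
  FIRST(P) = { '*', ε }

Productions for S:
  S → * S S: FIRST = { '*' }
  S → S c g: FIRST = { '*', 'c' }
  S → P: FIRST = { '*', ε }
Productions for P:
  P → * S: FIRST = { '*' }
  P → ε: FIRST = { ε }

Conflict for S: S → * S S and S → S c g
  Overlap: { '*' }
Conflict for S: S → * S S and S → P
  Overlap: { '*' }
Conflict for S: S → S c g and S → P
  Overlap: { '*' }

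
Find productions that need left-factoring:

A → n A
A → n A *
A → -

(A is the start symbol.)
Yes, A has productions with common prefix 'n A'

Left-factoring is needed when two productions for the same non-terminal
share a common prefix on the right-hand side.

Productions for A:
  A → n A
  A → n A *
  A → -

Found common prefix 'n A' in productions for A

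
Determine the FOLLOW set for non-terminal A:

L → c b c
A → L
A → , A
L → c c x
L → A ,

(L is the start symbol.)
{ ',' }

To compute FOLLOW(A), find every occurrence of A on a right-hand side N → α A β: add FIRST(β) \ {ε}, and if β is empty or nullable also add FOLLOW(N). Iterate to a fixed point.

In A → , A: A is at the end; this adds FOLLOW(A) to itself — nothing new
In L → A ,: A is followed by ',', add FIRST(',') \ {ε} = { ',' }

Taking the union: FOLLOW(A) = { ',' }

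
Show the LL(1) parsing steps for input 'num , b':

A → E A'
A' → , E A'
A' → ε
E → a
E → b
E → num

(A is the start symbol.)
LL(1) parsing maintains a stack (initially the start symbol over $) and the input. At each step: if the stack top is a terminal, match it against the current input token; if it is a non-terminal N, replace it with the RHS of M[N, lookahead] (the unique production whose predict set contains the lookahead).

Stack is shown with the top on the left.

Stack     Input      Action
---------------------------
A $       num , b $  output A → E A'
E A' $    num , b $  output E → num
num A' $  num , b $  match 'num'
A' $      , b $      output A' → , E A'
, E A' $  , b $      match ','
E A' $    b $        output E → b
b A' $    b $        match 'b'
A' $      $          output A' → ε
$         $          accept

The string is accepted.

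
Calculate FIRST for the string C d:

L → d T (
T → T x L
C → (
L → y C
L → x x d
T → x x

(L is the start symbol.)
{ '(' }

FIRST sets of the non-terminals involved (from the grammar, by fixed-point iteration):
  FIRST(C) = { '(' }

To compute FIRST(C d), process the symbols left to right:
Symbol C is a non-terminal. Add FIRST(C) \ {ε} = { '(' }
C is not nullable (ε ∉ FIRST(C)), so stop here.
FIRST(C d) = { '(' }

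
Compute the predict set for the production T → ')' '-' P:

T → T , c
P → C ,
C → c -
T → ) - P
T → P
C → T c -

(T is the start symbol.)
PREDICT(T → ')' '-' P) = (FIRST(RHS) \ {ε}) ∪ (FOLLOW(T) if ε ∈ FIRST(RHS), i.e. RHS ⇒* ε)
FIRST(')' '-' P) = { ')' }
ε ∉ FIRST(')' '-' P), so FOLLOW(T) is not added.
PREDICT(T → ')' '-' P) = { ')' }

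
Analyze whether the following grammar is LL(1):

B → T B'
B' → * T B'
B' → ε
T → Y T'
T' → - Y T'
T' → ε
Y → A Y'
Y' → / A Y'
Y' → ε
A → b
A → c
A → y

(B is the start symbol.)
Yes, the grammar is LL(1).

A grammar is LL(1) if for each non-terminal N with multiple productions, the predict sets of those productions are pairwise disjoint, where PREDICT(N → α) = (FIRST(α) \ {ε}) ∪ (FOLLOW(N) if α ⇒* ε).

Relevant sets:
  FOLLOW(B') = { $ }
  FOLLOW(T') = { $, '*' }
  FOLLOW(Y') = { $, '*', '-' }

For B':
  PREDICT(B' → '*' T B') = { '*' }
  PREDICT(B' → ε) = { $ }
For T':
  PREDICT(T' → '-' Y T') = { '-' }
  PREDICT(T' → ε) = { $, '*' }
For Y':
  PREDICT(Y' → '/' A Y') = { '/' }
  PREDICT(Y' → ε) = { $, '*', '-' }
For A:
  PREDICT(A → b) = { 'b' }
  PREDICT(A → c) = { 'c' }
  PREDICT(A → y) = { 'y' }
B, T, Y have a single production, so nothing to check there.

All predict sets are disjoint. The grammar IS LL(1).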